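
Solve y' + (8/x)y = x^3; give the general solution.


P(x) = 8/x ⇒ μ = x^8.
(x^8 y)' = x^11 ⇒ x^8 y = x^12/(12) + C.
Solve for y: y = (1/12)x^4 + C/x^8.


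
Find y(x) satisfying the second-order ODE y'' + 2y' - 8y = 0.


Characteristic equation: r² + 2r - 8 = 0.
Factor: (r - 2)(r + 4) = 0 ⇒ r = 2, -4 (distinct real).
General solution: y = C₁e^(2x) + C₂e^(-4x).


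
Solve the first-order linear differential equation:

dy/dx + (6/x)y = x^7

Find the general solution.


P(x) = 6/x ⇒ μ = x^6.
(x^6 y)' = x^13 ⇒ x^6 y = x^14/(14) + C.
Solve for y: y = (1/14)x^8 + C/x^6.


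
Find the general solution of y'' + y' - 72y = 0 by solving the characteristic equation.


Characteristic equation: r² + r - 72 = 0.
Factor: (r - 8)(r + 9) = 0 ⇒ r = 8, -9 (distinct real).
General solution: y = C₁e^(8x) + C₂e^(-9x).


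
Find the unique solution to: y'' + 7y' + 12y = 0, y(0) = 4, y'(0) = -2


Characteristic roots of r² + 7r + 12 = 0 are -4, -3.
General solution y = c₁ e^(-4x) + c₂ e^(-3x).
Apply y(0) = 4: c₁ + c₂ = 4. Apply y'(0) = -2: -4 c₁ - 3 c₂ = -2.
Solve: c₁ = -10, c₂ = 14.
Particular solution: y = -10e^(-4x) + 14e^(-3x).


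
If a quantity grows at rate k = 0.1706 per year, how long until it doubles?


Exponential growth: P(t) = P₀ e^(0.1706t). Set P(t)/P₀ = 2: e^(0.1706t) = 2.
Solve: t = ln(2)/0.1706 ≈ 4.06 years.


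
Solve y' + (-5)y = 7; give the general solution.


P(x) = -5 ⇒ μ = e^(-5x).
(μ y)' = 7e^(-5x) ⇒ μ y = -(7/5)e^(-5x) + C.
Divide by μ: y = -7/5 + Ce^(5x).


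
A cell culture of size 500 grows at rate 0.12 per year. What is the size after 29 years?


The ODE dP/dt = 0.12P has solution P(t) = P(0)e^(0.12t).
Substitute P(0) = 500 and t = 29: P(29) = 500 e^(3.48) ≈ 16230.


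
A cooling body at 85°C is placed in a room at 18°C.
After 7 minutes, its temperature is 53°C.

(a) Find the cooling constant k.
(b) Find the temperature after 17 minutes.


Newton's law: T(t) = T_a + (T₀ - T_a)e^(-kt).
(a) Use T(7) = 53: (53 - 18)/(85 - 18) = e^(-k·7), so k = -ln(0.522)/7 ≈ 0.0928.
(b) Apply k to t = 17: T(17) = 18 + (67)e^(-1.577) ≈ 31.8°C.


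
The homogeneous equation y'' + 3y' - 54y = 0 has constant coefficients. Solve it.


Characteristic equation: r² + 3r - 54 = 0.
Factor: (r - 6)(r + 9) = 0 ⇒ r = 6, -9 (distinct real).
General solution: y = C₁e^(6x) + C₂e^(-9x).


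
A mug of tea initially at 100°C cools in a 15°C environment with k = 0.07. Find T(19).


Newton's law: dT/dt = -k(T - T_a) has solution T(t) = T_a + (T₀ - T_a)e^(-kt).
Plug in T_a = 15, T₀ = 100, k = 0.07, t = 19: T(19) = 15 + (85)e^(-1.33) ≈ 37.5°C.


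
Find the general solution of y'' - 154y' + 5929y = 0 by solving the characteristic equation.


Characteristic equation: r² - 154r + 5929 = 0, i.e. (r - 77)² = 0.
Repeated root r = 77; include an x factor for the second linearly independent solution.
General solution: y = (C₁ + C₂x)e^(77x).


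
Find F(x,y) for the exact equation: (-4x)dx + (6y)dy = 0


Check exactness: ∂M/∂y = 0 and ∂N/∂x = 0; equal, so the equation is exact.
Integrate M with respect to x (treating y as constant): ∫M dx = -2x^2 + h(y).
Differentiate w.r.t. y and set equal to N: the x-dependent terms already match, leaving h'(y) = 6y. Integrate: h(y) = 3y^2.
So F(x,y) = -2x^2 + 3y^2.
General solution: -2x^2 + 3y^2 = C.


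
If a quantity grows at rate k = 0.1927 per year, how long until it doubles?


Exponential growth: P(t) = P₀ e^(0.1927t). Set P(t)/P₀ = 2: e^(0.1927t) = 2.
Solve: t = ln(2)/0.1927 ≈ 3.60 years.


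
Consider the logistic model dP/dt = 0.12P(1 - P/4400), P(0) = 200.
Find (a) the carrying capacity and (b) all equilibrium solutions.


Logistic ODE dP/dt = 0.12P(1 - P/4400) has equilibria where dP/dt = 0, i.e. P = 0 or P = 4400.
The coefficient (1 - P/K) = 0 when P = K, identifying K = 4400 as the carrying capacity.
(a) K = 4400; (b) equilibria P = 0 and P = 4400.


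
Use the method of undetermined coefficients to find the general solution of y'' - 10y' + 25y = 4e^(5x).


Characteristic polynomial (r - 5)² = 0; repeated root r = 5.
y_h = (C₁ + C₂x)e^(5x). Forcing matches the repeated root (resonance), so try y_p = Ax² e^(5x).
Substitute and solve for A: 2A = 4, so A = 2.
General solution: y = (C₁ + C₂x + 2x²)e^(5x).


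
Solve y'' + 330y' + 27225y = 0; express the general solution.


Characteristic equation: r² + 330r + 27225 = 0, i.e. (r + 165)² = 0.
Repeated root r = -165; include an x factor for the second linearly independent solution.
General solution: y = (C₁ + C₂x)e^(-165x).


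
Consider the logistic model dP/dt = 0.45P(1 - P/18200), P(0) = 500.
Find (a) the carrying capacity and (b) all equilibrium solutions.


Logistic ODE dP/dt = 0.45P(1 - P/18200) has equilibria where dP/dt = 0, i.e. P = 0 or P = 18200.
The coefficient (1 - P/K) = 0 when P = K, identifying K = 18200 as the carrying capacity.
(a) K = 18200; (b) equilibria P = 0 and P = 18200.


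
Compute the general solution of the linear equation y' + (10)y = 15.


P(x) = 10, Q(x) = 15; integrating factor μ = e^(10x).
(μ y)' = 15e^(10x) ⇒ μ y = (3/2)e^(10x) + C.
Divide by μ: y = 3/2 + Ce^(-10x).


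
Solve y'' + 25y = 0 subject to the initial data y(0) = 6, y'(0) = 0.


Characteristic roots of r² + 25 = 0 are ±5i, so y = C₁cos(5x) + C₂sin(5x).
Apply y(0) = 6: C₁ = 6. Differentiate and apply y'(0) = 0: 5·C₂ = 0, so C₂ = 0.
Particular solution: y = 6cos(5x).


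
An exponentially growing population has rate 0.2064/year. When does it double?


Exponential growth: P(t) = P₀ e^(0.2064t). Set P(t)/P₀ = 2: e^(0.2064t) = 2.
Solve: t = ln(2)/0.2064 ≈ 3.36 years.


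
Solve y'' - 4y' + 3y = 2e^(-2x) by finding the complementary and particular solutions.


Characteristic roots of r² - 4r + 3 = 0 are 1, 3.
y_h = C₁e^(x) + C₂e^(3x).
Forcing exponent -2 is not a characteristic root; try y_p = Ae^(-2x).
Substitute: A·(4 + (-4)·-2 + (3)) = A·15 = 2, so A = 2/15.
General solution: y = C₁e^(x) + C₂e^(3x) + (2/15)e^(-2x).


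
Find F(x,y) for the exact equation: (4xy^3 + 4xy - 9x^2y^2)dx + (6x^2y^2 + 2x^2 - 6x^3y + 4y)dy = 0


Check exactness: ∂M/∂y = 12xy^2 + 4x - 18x^2y and ∂N/∂x = 12xy^2 + 4x - 18x^2y; equal, so the equation is exact.
Integrate M with respect to x (treating y as constant): ∫M dx = 2x^2y^3 + 2x^2y - 3x^3y^2 + h(y).
Differentiate w.r.t. y and set equal to N: the x-dependent terms already match, leaving h'(y) = 4y. Integrate: h(y) = 2y^2.
So F(x,y) = 2x^2y^3 + 2x^2y - 3x^3y^2 + 2y^2.
General solution: 2x^2y^3 + 2x^2y - 3x^3y^2 + 2y^2 = C.


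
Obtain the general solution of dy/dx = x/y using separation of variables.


Separate variables: y dy = x dx.
Integrate both sides: y²/2 = (1/2)x^2 + C₀.
Multiply by 2: y² = x^2 + C.


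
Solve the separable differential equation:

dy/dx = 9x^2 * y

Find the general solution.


Separate variables: dy/y = 9x^2 dx.
Integrate: ln|y| = 3x^3 + C₀.
Exponentiate: y = Ce^(3x^3).


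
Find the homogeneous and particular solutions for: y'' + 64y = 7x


Homogeneous: r² + 64 = 0 ⇒ r = ±8i, y_h = C₁cos(8x) + C₂sin(8x).
Polynomial forcing; try y_p = Ax + B. Then y_p'' + 64 y_p = 64(Ax + B) = 7x, so B = 0 and A = 7/64.
General solution: y = C₁cos(8x) + C₂sin(8x) + (7/64)x.


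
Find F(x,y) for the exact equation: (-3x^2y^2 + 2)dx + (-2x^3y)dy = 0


Check exactness: ∂M/∂y = -6x^2y and ∂N/∂x = -6x^2y; equal, so the equation is exact.
Integrate M with respect to x (treating y as constant): ∫M dx = -x^3y^2 + 2x + h(y).
Differentiate w.r.t. y and set equal to N: all terms match, so h'(y) = 0 and h is a constant absorbed into C.
General solution: -x^3y^2 + 2x = C.


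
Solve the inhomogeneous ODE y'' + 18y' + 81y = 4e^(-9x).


Characteristic polynomial (r + 9)² = 0; repeated root r = -9.
y_h = (C₁ + C₂x)e^(-9x). Forcing matches the repeated root (resonance), so try y_p = Ax² e^(-9x).
Substitute and solve for A: 2A = 4, so A = 2.
General solution: y = (C₁ + C₂x + 2x²)e^(-9x).


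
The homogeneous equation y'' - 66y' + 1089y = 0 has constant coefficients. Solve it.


Characteristic equation: r² - 66r + 1089 = 0, i.e. (r - 33)² = 0.
Repeated root r = 33; include an x factor for the second linearly independent solution.
General solution: y = (C₁ + C₂x)e^(33x).


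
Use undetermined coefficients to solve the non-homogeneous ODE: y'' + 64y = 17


Homogeneous part: r² + 64 = 0 ⇒ r = ±8i, so y_h = C₁cos(8x) + C₂sin(8x).
Try constant y_p = A; plug in: 64A = 17 ⇒ A = 17/64.
General solution: y = C₁cos(8x) + C₂sin(8x) + 17/64.


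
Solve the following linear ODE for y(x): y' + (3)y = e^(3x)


P(x) = 3 ⇒ μ = e^(3x).
(μ y)' = e^(6x) ⇒ μ y = (1/6)e^(6x) + C.
Divide by μ: y = (1/6)e^(3x) + Ce^(-3x).


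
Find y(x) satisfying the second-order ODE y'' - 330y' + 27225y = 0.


Characteristic equation: r² - 330r + 27225 = 0, i.e. (r - 165)² = 0.
Repeated root r = 165; include an x factor for the second linearly independent solution.
General solution: y = (C₁ + C₂x)e^(165x).


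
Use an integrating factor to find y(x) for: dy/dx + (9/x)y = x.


P(x) = 9/x ⇒ μ = x^9.
(x^9 y)' = x^10 ⇒ x^9 y = x^11/(11) + C.
Solve for y: y = (1/11)x^2 + C/x^9.


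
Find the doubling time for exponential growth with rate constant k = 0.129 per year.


Exponential growth: P(t) = P₀ e^(0.129t). Set P(t)/P₀ = 2: e^(0.129t) = 2.
Solve: t = ln(2)/0.129 ≈ 5.37 years.


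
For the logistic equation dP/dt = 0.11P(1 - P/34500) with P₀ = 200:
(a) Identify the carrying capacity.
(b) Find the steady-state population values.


Logistic ODE dP/dt = 0.11P(1 - P/34500) has equilibria where dP/dt = 0, i.e. P = 0 or P = 34500.
The coefficient (1 - P/K) = 0 when P = K, identifying K = 34500 as the carrying capacity.
(a) K = 34500; (b) equilibria P = 0 and P = 34500.


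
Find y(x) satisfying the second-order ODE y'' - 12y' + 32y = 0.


Characteristic equation: r² - 12r + 32 = 0.
Factor: (r - 4)(r - 8) = 0 ⇒ r = 4, 8 (distinct real).
General solution: y = C₁e^(4x) + C₂e^(8x).


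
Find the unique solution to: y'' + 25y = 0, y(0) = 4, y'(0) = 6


Characteristic roots of r² + 25 = 0 are ±5i, so y = C₁cos(5x) + C₂sin(5x).
Apply y(0) = 4: C₁ = 4. Differentiate and apply y'(0) = 6: 5·C₂ = 6, so C₂ = 6/5.
Particular solution: y = 4cos(5x) + (6/5)sin(5x).


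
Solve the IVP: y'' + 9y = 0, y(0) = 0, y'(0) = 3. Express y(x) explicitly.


Characteristic roots of r² + 9 = 0 are ±3i, so y = C₁cos(3x) + C₂sin(3x).
Apply y(0) = 0: C₁ = 0. Differentiate and apply y'(0) = 3: 3·C₂ = 3, so C₂ = 1.
Particular solution: y = sin(3x).


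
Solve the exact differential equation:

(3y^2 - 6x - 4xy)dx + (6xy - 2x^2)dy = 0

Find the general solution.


Check exactness: ∂M/∂y = 6y - 4x and ∂N/∂x = 6y - 4x; equal, so the equation is exact.
Integrate M with respect to x (treating y as constant): ∫M dx = 3xy^2 - 3x^2 - 2x^2y + h(y).
Differentiate w.r.t. y and set equal to N: all terms match, so h'(y) = 0 and h is a constant absorbed into C.
General solution: 3xy^2 - 3x^2 - 2x^2y = C.


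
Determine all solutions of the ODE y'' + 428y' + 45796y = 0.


Characteristic equation: r² + 428r + 45796 = 0, i.e. (r + 214)² = 0.
Repeated root r = -214; include an x factor for the second linearly independent solution.
General solution: y = (C₁ + C₂x)e^(-214x).


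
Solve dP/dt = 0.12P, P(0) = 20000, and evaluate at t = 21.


The ODE dP/dt = 0.12P has solution P(t) = P(0)e^(0.12t).
Substitute P(0) = 20000 and t = 21: P(21) = 20000 e^(2.52) ≈ 248572.


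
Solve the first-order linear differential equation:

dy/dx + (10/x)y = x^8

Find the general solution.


P(x) = 10/x ⇒ μ = x^10.
(x^10 y)' = x^18 ⇒ x^10 y = x^19/(19) + C.
Solve for y: y = (1/19)x^9 + C/x^10.


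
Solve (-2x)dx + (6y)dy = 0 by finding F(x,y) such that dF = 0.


Check exactness: ∂M/∂y = 0 and ∂N/∂x = 0; equal, so the equation is exact.
Integrate M with respect to x (treating y as constant): ∫M dx = -x^2 + h(y).
Differentiate w.r.t. y and set equal to N: the x-dependent terms already match, leaving h'(y) = 6y. Integrate: h(y) = 3y^2.
So F(x,y) = 3y^2 - x^2.
General solution: 3y^2 - x^2 = C.


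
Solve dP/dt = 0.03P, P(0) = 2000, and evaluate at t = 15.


The ODE dP/dt = 0.03P has solution P(t) = P(0)e^(0.03t).
Substitute P(0) = 2000 and t = 15: P(15) = 2000 e^(0.45) ≈ 3137.


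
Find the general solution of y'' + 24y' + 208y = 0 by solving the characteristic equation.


Characteristic equation: r² + 24r + 208 = 0.
Discriminant is negative; roots r = -12 ± 8i (complex conjugate pair).
General solution uses e^(α x)(C₁ cos(β x) + C₂ sin(β x)): y = e^(-12x)(C₁cos(8x) + C₂sin(8x)).


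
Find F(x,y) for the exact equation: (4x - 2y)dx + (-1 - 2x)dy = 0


Check exactness: ∂M/∂y = -2 and ∂N/∂x = -2; equal, so the equation is exact.
Integrate M with respect to x (treating y as constant): ∫M dx = 2x^2 - 2xy + h(y).
Differentiate w.r.t. y and set equal to N: the x-dependent terms already match, leaving h'(y) = -1. Integrate: h(y) = -y.
So F(x,y) = -y + 2x^2 - 2xy.
General solution: -y + 2x^2 - 2xy = C.


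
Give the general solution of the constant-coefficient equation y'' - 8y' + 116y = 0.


Characteristic equation: r² - 8r + 116 = 0.
Discriminant is negative; roots r = 4 ± 10i (complex conjugate pair).
General solution uses e^(α x)(C₁ cos(β x) + C₂ sin(β x)): y = e^(4x)(C₁cos(10x) + C₂sin(10x)).


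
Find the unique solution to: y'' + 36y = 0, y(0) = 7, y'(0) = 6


Characteristic roots of r² + 36 = 0 are ±6i, so y = C₁cos(6x) + C₂sin(6x).
Apply y(0) = 7: C₁ = 7. Differentiate and apply y'(0) = 6: 6·C₂ = 6, so C₂ = 1.
Particular solution: y = 7cos(6x) + sin(6x).


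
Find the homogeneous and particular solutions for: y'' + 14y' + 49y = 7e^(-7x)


Characteristic polynomial (r + 7)² = 0; repeated root r = -7.
y_h = (C₁ + C₂x)e^(-7x). Forcing matches the repeated root (resonance), so try y_p = Ax² e^(-7x).
Substitute and solve for A: 2A = 7, so A = 7/2.
General solution: y = (C₁ + C₂x + (7/2)x²)e^(-7x).


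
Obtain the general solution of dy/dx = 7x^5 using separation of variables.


Integrate both sides with respect to x: y = ∫ 7x^5 dx = (7/6)x^6 + C.


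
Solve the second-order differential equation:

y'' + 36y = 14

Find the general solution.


Homogeneous part: r² + 36 = 0 ⇒ r = ±6i, so y_h = C₁cos(6x) + C₂sin(6x).
Try constant y_p = A; plug in: 36A = 14 ⇒ A = 7/18.
General solution: y = C₁cos(6x) + C₂sin(6x) + 7/18.


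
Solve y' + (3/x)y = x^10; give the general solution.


P(x) = 3/x ⇒ μ = x^3.
(x^3 y)' = x^3·x^10 = x^13.
Integrate: x^3 y = x^14/(14) + C.
Solve for y: y = (1/14)x^11 + C/x^3.


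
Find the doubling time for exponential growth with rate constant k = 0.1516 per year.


Exponential growth: P(t) = P₀ e^(0.1516t). Set P(t)/P₀ = 2: e^(0.1516t) = 2.
Solve: t = ln(2)/0.1516 ≈ 4.57 years.


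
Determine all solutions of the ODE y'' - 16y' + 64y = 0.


Characteristic equation: r² - 16r + 64 = 0, i.e. (r - 8)² = 0.
Repeated root r = 8; include an x factor for the second linearly independent solution.
General solution: y = (C₁ + C₂x)e^(8x).


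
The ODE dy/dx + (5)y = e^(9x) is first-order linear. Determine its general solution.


P(x) = 5 ⇒ μ = e^(5x).
(μ y)' = e^(14x) ⇒ μ y = e^(14x)/14 + C.
Divide by μ: y = (1/14)e^(9x) + Ce^(-5x).


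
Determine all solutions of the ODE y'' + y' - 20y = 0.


Characteristic equation: r² + r - 20 = 0.
Factor: (r - 4)(r + 5) = 0 ⇒ r = 4, -5 (distinct real).
General solution: y = C₁e^(4x) + C₂e^(-5x).


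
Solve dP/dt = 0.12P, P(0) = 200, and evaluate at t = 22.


The ODE dP/dt = 0.12P has solution P(t) = P(0)e^(0.12t).
Substitute P(0) = 200 and t = 22: P(22) = 200 e^(2.64) ≈ 2803.


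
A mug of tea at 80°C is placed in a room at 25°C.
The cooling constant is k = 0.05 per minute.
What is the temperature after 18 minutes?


Newton's law: dT/dt = -k(T - T_a) has solution T(t) = T_a + (T₀ - T_a)e^(-kt).
Plug in T_a = 25, T₀ = 80, k = 0.05, t = 18: T(18) = 25 + (55)e^(-0.90) ≈ 47.4°C.


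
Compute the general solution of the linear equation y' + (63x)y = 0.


P(x) = 63x ⇒ μ = e^((63/2)x²).
Q(x) = 0 so μ y is constant: y = Ce^(-(63/2)x²).


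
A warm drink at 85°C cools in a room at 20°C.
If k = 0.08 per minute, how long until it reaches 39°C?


From T(t) = T_a + (T₀ - T_a)e^(-kt), set T(t) = 39:
(39 - 20) / (85 - 20) = e^(-0.08t), so t = -ln(0.292)/0.08 ≈ 15.4 minutes.


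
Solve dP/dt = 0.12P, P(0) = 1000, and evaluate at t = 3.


The ODE dP/dt = 0.12P has solution P(t) = P(0)e^(0.12t).
Substitute P(0) = 1000 and t = 3: P(3) = 1000 e^(0.36) ≈ 1433.


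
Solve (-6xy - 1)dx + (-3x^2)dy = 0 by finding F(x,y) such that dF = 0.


Check exactness: ∂M/∂y = -6x and ∂N/∂x = -6x; equal, so the equation is exact.
Integrate M with respect to x (treating y as constant): ∫M dx = -3x^2y - x + h(y).
Differentiate w.r.t. y and set equal to N: all terms match, so h'(y) = 0 and h is a constant absorbed into C.
General solution: -3x^2y - x = C.


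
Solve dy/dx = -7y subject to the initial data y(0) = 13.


General solution of y' = -7y is y = Ce^(-7x).
Apply y(0) = 13: C = 13.
Particular solution: y = 13e^(-7x).


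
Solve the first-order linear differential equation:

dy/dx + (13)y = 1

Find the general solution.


P(x) = 13, Q(x) = 1; integrating factor μ = e^(13x).
(μ y)' = e^(13x) ⇒ μ y = (1/13)e^(13x) + C.
Divide by μ: y = 1/13 + Ce^(-13x).


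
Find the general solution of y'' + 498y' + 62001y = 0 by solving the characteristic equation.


Characteristic equation: r² + 498r + 62001 = 0, i.e. (r + 249)² = 0.
Repeated root r = -249; include an x factor for the second linearly independent solution.
General solution: y = (C₁ + C₂x)e^(-249x).


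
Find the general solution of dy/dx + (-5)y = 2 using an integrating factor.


P(x) = -5 ⇒ μ = e^(-5x).
(μ y)' = 2e^(-5x) ⇒ μ y = -(2/5)e^(-5x) + C.
Divide by μ: y = -2/5 + Ce^(5x).


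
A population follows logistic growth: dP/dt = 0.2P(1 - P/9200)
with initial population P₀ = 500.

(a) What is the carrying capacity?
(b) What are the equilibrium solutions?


Logistic ODE dP/dt = 0.2P(1 - P/9200) has equilibria where dP/dt = 0, i.e. P = 0 or P = 9200.
The coefficient (1 - P/K) = 0 when P = K, identifying K = 9200 as the carrying capacity.
(a) K = 9200; (b) equilibria P = 0 and P = 9200.


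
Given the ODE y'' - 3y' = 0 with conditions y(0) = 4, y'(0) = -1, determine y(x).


Characteristic roots of r² - 3r = 0 are 3, 0.
General solution y = c₁ e^(3x) + c₂.
Apply y(0) = 4: c₁ + c₂ = 4. Apply y'(0) = -1: 3 c₁ + 0 c₂ = -1.
Solve: c₁ = -1/3, c₂ = 13/3.
Particular solution: y = -(1/3)e^(3x) + 13/3.


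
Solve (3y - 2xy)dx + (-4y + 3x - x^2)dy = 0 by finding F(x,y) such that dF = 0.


Check exactness: ∂M/∂y = 3 - 2x and ∂N/∂x = 3 - 2x; equal, so the equation is exact.
Integrate M with respect to x (treating y as constant): ∫M dx = 3xy - x^2y + h(y).
Differentiate w.r.t. y and set equal to N: the x-dependent terms already match, leaving h'(y) = -4y. Integrate: h(y) = -2y^2.
So F(x,y) = -2y^2 + 3xy - x^2y.
General solution: -2y^2 + 3xy - x^2y = C.


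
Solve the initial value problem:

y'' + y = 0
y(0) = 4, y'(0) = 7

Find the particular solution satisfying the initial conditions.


Characteristic roots of r² + 1 = 0 are ±1i, so y = C₁cos(x) + C₂sin(x).
Apply y(0) = 4: C₁ = 4. Differentiate and apply y'(0) = 7: 1·C₂ = 7, so C₂ = 7.
Particular solution: y = 4cos(x) + 7sin(x).


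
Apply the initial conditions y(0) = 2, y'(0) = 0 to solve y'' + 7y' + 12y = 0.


Characteristic roots of r² + 7r + 12 = 0 are -4, -3.
General solution y = c₁ e^(-4x) + c₂ e^(-3x).
Apply y(0) = 2: c₁ + c₂ = 2. Apply y'(0) = 0: -4 c₁ - 3 c₂ = 0.
Solve: c₁ = -6, c₂ = 8.
Particular solution: y = -6e^(-4x) + 8e^(-3x).


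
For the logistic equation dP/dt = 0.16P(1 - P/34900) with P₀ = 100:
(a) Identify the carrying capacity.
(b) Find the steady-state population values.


Logistic ODE dP/dt = 0.16P(1 - P/34900) has equilibria where dP/dt = 0, i.e. P = 0 or P = 34900.
The coefficient (1 - P/K) = 0 when P = K, identifying K = 34900 as the carrying capacity.
(a) K = 34900; (b) equilibria P = 0 and P = 34900.


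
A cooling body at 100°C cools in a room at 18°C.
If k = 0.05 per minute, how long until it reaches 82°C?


From T(t) = T_a + (T₀ - T_a)e^(-kt), set T(t) = 82:
(82 - 18) / (100 - 18) = e^(-0.05t), so t = -ln(0.780)/0.05 ≈ 5.0 minutes.


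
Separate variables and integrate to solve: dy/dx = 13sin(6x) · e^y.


Separate: e^(-y) dy = 13sin(6x) dx.
Integrate: -e^(-y) = -(13/6)cos(6x) + C₀.
Rearrange: e^(-y) = (13/6)cos(6x) + C.


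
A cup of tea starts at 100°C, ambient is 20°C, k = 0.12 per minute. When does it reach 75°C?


From T(t) = T_a + (T₀ - T_a)e^(-kt), set T(t) = 75:
(75 - 20) / (100 - 20) = e^(-0.12t), so t = -ln(0.688)/0.12 ≈ 3.1 minutes.


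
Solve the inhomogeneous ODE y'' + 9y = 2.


Homogeneous part: r² + 9 = 0 ⇒ r = ±3i, so y_h = C₁cos(3x) + C₂sin(3x).
Try constant y_p = A; plug in: 9A = 2 ⇒ A = 2/9.
General solution: y = C₁cos(3x) + C₂sin(3x) + 2/9.


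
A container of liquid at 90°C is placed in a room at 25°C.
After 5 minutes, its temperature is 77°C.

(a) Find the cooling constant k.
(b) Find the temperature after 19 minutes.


Newton's law: T(t) = T_a + (T₀ - T_a)e^(-kt).
(a) Use T(5) = 77: (77 - 25)/(90 - 25) = e^(-k·5), so k = -ln(0.800)/5 ≈ 0.0446.
(b) Apply k to t = 19: T(19) = 25 + (65)e^(-0.848) ≈ 52.8°C.


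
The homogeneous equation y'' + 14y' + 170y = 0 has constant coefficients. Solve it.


Characteristic equation: r² + 14r + 170 = 0.
Discriminant is negative; roots r = -7 ± 11i (complex conjugate pair).
General solution uses e^(α x)(C₁ cos(β x) + C₂ sin(β x)): y = e^(-7x)(C₁cos(11x) + C₂sin(11x)).


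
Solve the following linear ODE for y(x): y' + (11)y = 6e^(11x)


P(x) = 11 ⇒ μ = e^(11x).
(μ y)' = 6e^(22x) ⇒ μ y = (6/22)e^(22x) + C.
Divide by μ: y = (3/11)e^(11x) + Ce^(-11x).


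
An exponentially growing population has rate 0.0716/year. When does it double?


Exponential growth: P(t) = P₀ e^(0.0716t). Set P(t)/P₀ = 2: e^(0.0716t) = 2.
Solve: t = ln(2)/0.0716 ≈ 9.68 years.


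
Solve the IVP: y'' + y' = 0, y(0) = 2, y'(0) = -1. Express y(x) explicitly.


Characteristic roots of r² + r = 0 are 0, -1.
General solution y = c₁ + c₂ e^(-x).
Apply y(0) = 2: c₁ + c₂ = 2. Apply y'(0) = -1: 0 c₁ - 1 c₂ = -1.
Solve: c₁ = 1, c₂ = 1.
Particular solution: y = 1 + e^(-x).


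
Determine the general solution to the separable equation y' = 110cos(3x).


g(y) = 1, so integrate directly: y = ∫ 110cos(3x) dx = (110/3)sin(3x) + C.


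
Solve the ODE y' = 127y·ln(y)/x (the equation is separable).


Separate: dy/[y ln(y)] = 127 dx/x.
Substitute u = ln(y): du/u = 127 dx/x.
Integrate: ln|ln(y)| = 127ln|x| + C₀, hence ln(y) = C·x^127.


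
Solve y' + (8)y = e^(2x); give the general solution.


P(x) = 8 ⇒ μ = e^(8x).
(μ y)' = e^(10x) ⇒ μ y = e^(10x)/10 + C.
Divide by μ: y = (1/10)e^(2x) + Ce^(-8x).


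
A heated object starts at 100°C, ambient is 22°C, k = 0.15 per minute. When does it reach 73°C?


From T(t) = T_a + (T₀ - T_a)e^(-kt), set T(t) = 73:
(73 - 22) / (100 - 22) = e^(-0.15t), so t = -ln(0.654)/0.15 ≈ 2.8 minutes.


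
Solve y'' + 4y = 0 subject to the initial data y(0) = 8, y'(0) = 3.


Characteristic roots of r² + 4 = 0 are ±2i, so y = C₁cos(2x) + C₂sin(2x).
Apply y(0) = 8: C₁ = 8. Differentiate and apply y'(0) = 3: 2·C₂ = 3, so C₂ = 3/2.
Particular solution: y = 8cos(2x) + (3/2)sin(2x).


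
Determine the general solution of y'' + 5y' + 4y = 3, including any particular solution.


Characteristic roots of r² + 5r + 4 = 0 are -1, -4.
y_h = C₁e^(-x) + C₂e^(-4x).
Constant forcing; try y_p = A. Then 4A = 3 ⇒ A = 3/4.
General solution: y = C₁e^(-x) + C₂e^(-4x) + 3/4.


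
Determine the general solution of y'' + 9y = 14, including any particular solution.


Homogeneous part: r² + 9 = 0 ⇒ r = ±3i, so y_h = C₁cos(3x) + C₂sin(3x).
Try constant y_p = A; plug in: 9A = 14 ⇒ A = 14/9.
General solution: y = C₁cos(3x) + C₂sin(3x) + 14/9.


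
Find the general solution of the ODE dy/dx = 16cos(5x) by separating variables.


g(y) = 1, so integrate directly: y = ∫ 16cos(5x) dx = (16/5)sin(5x) + C.


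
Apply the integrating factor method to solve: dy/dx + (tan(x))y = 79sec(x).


P(x) = tan(x) ⇒ μ = e^(∫tan(x)dx) = sec(x).
(sec(x) y)' = 79sec²(x) ⇒ sec(x) y = 79tan(x) + C.
Multiply by cos(x): y = 79sin(x) + C·cos(x).


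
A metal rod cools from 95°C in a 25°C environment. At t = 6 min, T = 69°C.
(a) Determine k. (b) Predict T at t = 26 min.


Newton's law: T(t) = T_a + (T₀ - T_a)e^(-kt).
(a) Use T(6) = 69: (69 - 25)/(95 - 25) = e^(-k·6), so k = -ln(0.629)/6 ≈ 0.0774.
(b) Apply k to t = 26: T(26) = 25 + (70)e^(-2.012) ≈ 34.4°C.


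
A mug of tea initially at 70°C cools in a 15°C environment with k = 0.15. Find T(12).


Newton's law: dT/dt = -k(T - T_a) has solution T(t) = T_a + (T₀ - T_a)e^(-kt).
Plug in T_a = 15, T₀ = 70, k = 0.15, t = 12: T(12) = 15 + (55)e^(-1.80) ≈ 24.1°C.


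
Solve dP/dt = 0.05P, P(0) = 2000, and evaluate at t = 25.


The ODE dP/dt = 0.05P has solution P(t) = P(0)e^(0.05t).
Substitute P(0) = 2000 and t = 25: P(25) = 2000 e^(1.25) ≈ 6981.


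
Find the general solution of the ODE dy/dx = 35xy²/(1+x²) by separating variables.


Separate: dy/y² = 35x/(1+x²) dx.
Integrate LHS: ∫ dy/y² = -1/y.
Integrate RHS via u = 1+x²: (35/2)ln(1+x²) + C.
Result: -1/y = (35/2)ln(1+x²) + C.


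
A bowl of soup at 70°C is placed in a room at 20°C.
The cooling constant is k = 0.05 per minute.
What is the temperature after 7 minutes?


Newton's law: dT/dt = -k(T - T_a) has solution T(t) = T_a + (T₀ - T_a)e^(-kt).
Plug in T_a = 20, T₀ = 70, k = 0.05, t = 7: T(7) = 20 + (50)e^(-0.35) ≈ 55.2°C.


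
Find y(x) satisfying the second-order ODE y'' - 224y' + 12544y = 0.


Characteristic equation: r² - 224r + 12544 = 0, i.e. (r - 112)² = 0.
Repeated root r = 112; include an x factor for the second linearly independent solution.
General solution: y = (C₁ + C₂x)e^(112x).


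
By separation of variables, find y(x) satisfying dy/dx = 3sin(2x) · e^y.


Separate: e^(-y) dy = 3sin(2x) dx.
Integrate: -e^(-y) = -(3/2)cos(2x) + C₀.
Rearrange: e^(-y) = (3/2)cos(2x) + C.


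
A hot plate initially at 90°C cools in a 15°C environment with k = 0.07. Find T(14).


Newton's law: dT/dt = -k(T - T_a) has solution T(t) = T_a + (T₀ - T_a)e^(-kt).
Plug in T_a = 15, T₀ = 90, k = 0.07, t = 14: T(14) = 15 + (75)e^(-0.98) ≈ 43.1°C.


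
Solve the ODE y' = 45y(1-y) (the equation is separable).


Separate: dy/[y(1-y)] = 45 dx.
Partial fractions: 1/[y(1-y)] = 1/y + 1/(1-y).
Integrate: ln|y/(1-y)| = 45x + C₀.
Solve for y: y = 1/(1 + Ce^(-45x)).


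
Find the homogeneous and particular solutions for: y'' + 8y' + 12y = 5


Characteristic roots of r² + 8r + 12 = 0 are -6, -2.
y_h = C₁e^(-6x) + C₂e^(-2x).
Constant forcing; try y_p = A. Then 12A = 5 ⇒ A = 5/12.
General solution: y = C₁e^(-6x) + C₂e^(-2x) + 5/12.


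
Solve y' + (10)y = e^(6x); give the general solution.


P(x) = 10 ⇒ μ = e^(10x).
(μ y)' = e^(16x) ⇒ μ y = e^(16x)/16 + C.
Divide by μ: y = (1/16)e^(6x) + Ce^(-10x).


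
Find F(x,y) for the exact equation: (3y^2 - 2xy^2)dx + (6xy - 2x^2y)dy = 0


Check exactness: ∂M/∂y = 6y - 4xy and ∂N/∂x = 6y - 4xy; equal, so the equation is exact.
Integrate M with respect to x (treating y as constant): ∫M dx = 3xy^2 - x^2y^2 + h(y).
Differentiate w.r.t. y and set equal to N: all terms match, so h'(y) = 0 and h is a constant absorbed into C.
General solution: 3xy^2 - x^2y^2 = C.


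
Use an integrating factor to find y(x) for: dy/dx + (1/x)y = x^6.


P(x) = 1/x ⇒ μ = x^1.
(x^1 y)' = x^7 ⇒ x^1 y = x^8/(8) + C.
Solve for y: y = (1/8)x^7 + C/x^1.


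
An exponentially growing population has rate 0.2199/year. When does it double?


Exponential growth: P(t) = P₀ e^(0.2199t). Set P(t)/P₀ = 2: e^(0.2199t) = 2.
Solve: t = ln(2)/0.2199 ≈ 3.15 years.


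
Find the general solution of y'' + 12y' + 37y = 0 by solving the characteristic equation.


Characteristic equation: r² + 12r + 37 = 0.
Discriminant is negative; roots r = -6 ± 1i (complex conjugate pair).
General solution uses e^(α x)(C₁ cos(β x) + C₂ sin(β x)): y = e^(-6x)(C₁cos(x) + C₂sin(x)).


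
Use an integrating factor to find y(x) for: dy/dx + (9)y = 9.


P(x) = 9, Q(x) = 9; integrating factor μ = e^(9x).
(μ y)' = 9e^(9x) ⇒ μ y = e^(9x) + C.
Divide by μ: y = 1 + Ce^(-9x).


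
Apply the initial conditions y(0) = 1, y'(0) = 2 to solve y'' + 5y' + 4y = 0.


Characteristic roots of r² + 5r + 4 = 0 are -1, -4.
General solution y = c₁ e^(-x) + c₂ e^(-4x).
Apply y(0) = 1: c₁ + c₂ = 1. Apply y'(0) = 2: -1 c₁ - 4 c₂ = 2.
Solve: c₁ = 2, c₂ = -1.
Particular solution: y = 2e^(-x) - e^(-4x).


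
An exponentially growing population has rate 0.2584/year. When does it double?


Exponential growth: P(t) = P₀ e^(0.2584t). Set P(t)/P₀ = 2: e^(0.2584t) = 2.
Solve: t = ln(2)/0.2584 ≈ 2.68 years.


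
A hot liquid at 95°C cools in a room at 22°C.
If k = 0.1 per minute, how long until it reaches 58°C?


From T(t) = T_a + (T₀ - T_a)e^(-kt), set T(t) = 58:
(58 - 22) / (95 - 22) = e^(-0.1t), so t = -ln(0.493)/0.1 ≈ 7.1 minutes.


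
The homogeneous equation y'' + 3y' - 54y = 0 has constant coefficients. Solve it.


Characteristic equation: r² + 3r - 54 = 0.
Factor: (r - 6)(r + 9) = 0 ⇒ r = 6, -9 (distinct real).
General solution: y = C₁e^(6x) + C₂e^(-9x).


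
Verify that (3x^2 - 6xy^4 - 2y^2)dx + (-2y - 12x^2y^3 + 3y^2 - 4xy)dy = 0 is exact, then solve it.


Check exactness: ∂M/∂y = -24xy^3 - 4y and ∂N/∂x = -24xy^3 - 4y; equal, so the equation is exact.
Integrate M with respect to x (treating y as constant): ∫M dx = x^3 - 3x^2y^4 - 2xy^2 + h(y).
Differentiate w.r.t. y and set equal to N: the x-dependent terms already match, leaving h'(y) = -2y + 3y^2. Integrate: h(y) = -y^2 + y^3.
So F(x,y) = x^3 - y^2 - 3x^2y^4 + y^3 - 2xy^2.
General solution: x^3 - y^2 - 3x^2y^4 + y^3 - 2xy^2 = C.


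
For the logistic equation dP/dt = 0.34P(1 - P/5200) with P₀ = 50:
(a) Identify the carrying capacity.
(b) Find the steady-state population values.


Logistic ODE dP/dt = 0.34P(1 - P/5200) has equilibria where dP/dt = 0, i.e. P = 0 or P = 5200.
The coefficient (1 - P/K) = 0 when P = K, identifying K = 5200 as the carrying capacity.
(a) K = 5200; (b) equilibria P = 0 and P = 5200.


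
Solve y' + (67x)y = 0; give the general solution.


P(x) = 67x ⇒ μ = e^((67/2)x²).
Q(x) = 0 so μ y is constant: y = Ce^(-(67/2)x²).


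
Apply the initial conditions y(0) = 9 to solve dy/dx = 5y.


General solution of y' = 5y is y = Ce^(5x).
Apply y(0) = 9: C = 9.
Particular solution: y = 9e^(5x).


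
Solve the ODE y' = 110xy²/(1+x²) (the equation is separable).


Separate: dy/y² = 110x/(1+x²) dx.
Integrate LHS: ∫ dy/y² = -1/y.
Integrate RHS via u = 1+x²: 55ln(1+x²) + C.
Result: -1/y = 55ln(1+x²) + C.


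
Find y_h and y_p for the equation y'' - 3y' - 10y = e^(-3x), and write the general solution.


Characteristic roots of r² - 3r - 10 = 0 are -2, 5.
y_h = C₁e^(-2x) + C₂e^(5x).
Forcing exponent -3 is not a characteristic root; try y_p = Ae^(-3x).
Substitute: A·(9 + (-3)·-3 + (-10)) = A·8 = 1, so A = 1/8.
General solution: y = C₁e^(-2x) + C₂e^(5x) + (1/8)e^(-3x).


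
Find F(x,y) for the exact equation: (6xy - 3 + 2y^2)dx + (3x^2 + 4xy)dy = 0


Check exactness: ∂M/∂y = 6x + 4y and ∂N/∂x = 6x + 4y; equal, so the equation is exact.
Integrate M with respect to x (treating y as constant): ∫M dx = 3x^2y - 3x + 2xy^2 + h(y).
Differentiate w.r.t. y and set equal to N: all terms match, so h'(y) = 0 and h is a constant absorbed into C.
General solution: 3x^2y - 3x + 2xy^2 = C.


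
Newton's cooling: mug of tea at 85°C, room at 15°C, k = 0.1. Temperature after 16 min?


Newton's law: dT/dt = -k(T - T_a) has solution T(t) = T_a + (T₀ - T_a)e^(-kt).
Plug in T_a = 15, T₀ = 85, k = 0.1, t = 16: T(16) = 15 + (70)e^(-1.60) ≈ 29.1°C.


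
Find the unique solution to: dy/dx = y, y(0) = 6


General solution of y' = y is y = Ce^(x).
Apply y(0) = 6: C = 6.
Particular solution: y = 6e^(x).


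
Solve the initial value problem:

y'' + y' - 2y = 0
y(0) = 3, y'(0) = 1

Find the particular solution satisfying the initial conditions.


Characteristic roots of r² + r - 2 = 0 are -2, 1.
General solution y = c₁ e^(-2x) + c₂ e^(x).
Apply y(0) = 3: c₁ + c₂ = 3. Apply y'(0) = 1: -2 c₁ + 1 c₂ = 1.
Solve: c₁ = 2/3, c₂ = 7/3.
Particular solution: y = (2/3)e^(-2x) + (7/3)e^(x).


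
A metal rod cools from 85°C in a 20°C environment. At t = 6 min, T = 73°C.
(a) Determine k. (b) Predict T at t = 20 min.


Newton's law: T(t) = T_a + (T₀ - T_a)e^(-kt).
(a) Use T(6) = 73: (73 - 20)/(85 - 20) = e^(-k·6), so k = -ln(0.815)/6 ≈ 0.0340.
(b) Apply k to t = 20: T(20) = 20 + (65)e^(-0.680) ≈ 52.9°C.


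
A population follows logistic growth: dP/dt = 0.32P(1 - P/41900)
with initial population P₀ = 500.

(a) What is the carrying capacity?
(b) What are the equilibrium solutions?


Logistic ODE dP/dt = 0.32P(1 - P/41900) has equilibria where dP/dt = 0, i.e. P = 0 or P = 41900.
The coefficient (1 - P/K) = 0 when P = K, identifying K = 41900 as the carrying capacity.
(a) K = 41900; (b) equilibria P = 0 and P = 41900.


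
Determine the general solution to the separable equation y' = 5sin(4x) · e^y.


Separate: e^(-y) dy = 5sin(4x) dx.
Integrate: -e^(-y) = -(5/4)cos(4x) + C₀.
Rearrange: e^(-y) = (5/4)cos(4x) + C.


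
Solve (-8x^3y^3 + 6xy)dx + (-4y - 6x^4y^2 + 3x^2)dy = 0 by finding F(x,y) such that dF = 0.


Check exactness: ∂M/∂y = -24x^3y^2 + 6x and ∂N/∂x = -24x^3y^2 + 6x; equal, so the equation is exact.
Integrate M with respect to x (treating y as constant): ∫M dx = -2x^4y^3 + 3x^2y + h(y).
Differentiate w.r.t. y and set equal to N: the x-dependent terms already match, leaving h'(y) = -4y. Integrate: h(y) = -2y^2.
So F(x,y) = -2y^2 - 2x^4y^3 + 3x^2y.
General solution: -2y^2 - 2x^4y^3 + 3x^2y = C.


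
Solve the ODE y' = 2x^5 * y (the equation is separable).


Separate variables: dy/y = 2x^5 dx.
Integrate: ln|y| = (1/3)x^6 + C₀.
Exponentiate: y = Ce^((1/3)x^6).


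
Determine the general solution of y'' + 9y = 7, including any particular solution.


Homogeneous part: r² + 9 = 0 ⇒ r = ±3i, so y_h = C₁cos(3x) + C₂sin(3x).
Try constant y_p = A; plug in: 9A = 7 ⇒ A = 7/9.
General solution: y = C₁cos(3x) + C₂sin(3x) + 7/9.


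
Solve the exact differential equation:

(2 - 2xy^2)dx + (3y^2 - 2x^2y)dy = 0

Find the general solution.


Check exactness: ∂M/∂y = -4xy and ∂N/∂x = -4xy; equal, so the equation is exact.
Integrate M with respect to x (treating y as constant): ∫M dx = 2x - x^2y^2 + h(y).
Differentiate w.r.t. y and set equal to N: the x-dependent terms already match, leaving h'(y) = 3y^2. Integrate: h(y) = y^3.
So F(x,y) = y^3 + 2x - x^2y^2.
General solution: y^3 + 2x - x^2y^2 = C.


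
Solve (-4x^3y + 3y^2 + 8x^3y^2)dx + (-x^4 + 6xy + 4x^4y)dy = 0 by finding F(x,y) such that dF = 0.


Check exactness: ∂M/∂y = -4x^3 + 6y + 16x^3y and ∂N/∂x = -4x^3 + 6y + 16x^3y; equal, so the equation is exact.
Integrate M with respect to x (treating y as constant): ∫M dx = -x^4y + 3xy^2 + 2x^4y^2 + h(y).
Differentiate w.r.t. y and set equal to N: all terms match, so h'(y) = 0 and h is a constant absorbed into C.
General solution: -x^4y + 3xy^2 + 2x^4y^2 = C.


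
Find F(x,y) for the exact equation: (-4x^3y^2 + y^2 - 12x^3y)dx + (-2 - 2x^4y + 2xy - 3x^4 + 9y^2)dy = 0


Check exactness: ∂M/∂y = -8x^3y + 2y - 12x^3 and ∂N/∂x = -8x^3y + 2y - 12x^3; equal, so the equation is exact.
Integrate M with respect to x (treating y as constant): ∫M dx = -x^4y^2 + xy^2 - 3x^4y + h(y).
Differentiate w.r.t. y and set equal to N: the x-dependent terms already match, leaving h'(y) = -2 + 9y^2. Integrate: h(y) = -2y + 3y^3.
So F(x,y) = -2y - x^4y^2 + xy^2 - 3x^4y + 3y^3.
General solution: -2y - x^4y^2 + xy^2 - 3x^4y + 3y^3 = C.


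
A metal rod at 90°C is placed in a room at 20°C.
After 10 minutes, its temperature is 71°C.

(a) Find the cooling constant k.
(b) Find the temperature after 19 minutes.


Newton's law: T(t) = T_a + (T₀ - T_a)e^(-kt).
(a) Use T(10) = 71: (71 - 20)/(90 - 20) = e^(-k·10), so k = -ln(0.729)/10 ≈ 0.0317.
(b) Apply k to t = 19: T(19) = 20 + (70)e^(-0.602) ≈ 58.4°C.


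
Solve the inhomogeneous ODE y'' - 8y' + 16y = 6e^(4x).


Characteristic polynomial (r - 4)² = 0; repeated root r = 4.
y_h = (C₁ + C₂x)e^(4x). Forcing matches the repeated root (resonance), so try y_p = Ax² e^(4x).
Substitute and solve for A: 2A = 6, so A = 3.
General solution: y = (C₁ + C₂x + 3x²)e^(4x).


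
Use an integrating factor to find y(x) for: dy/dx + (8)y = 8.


P(x) = 8, Q(x) = 8; integrating factor μ = e^(8x).
(μ y)' = 8e^(8x) ⇒ μ y = e^(8x) + C.
Divide by μ: y = 1 + Ce^(-8x).


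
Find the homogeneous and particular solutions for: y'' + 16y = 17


Homogeneous part: r² + 16 = 0 ⇒ r = ±4i, so y_h = C₁cos(4x) + C₂sin(4x).
Try constant y_p = A; plug in: 16A = 17 ⇒ A = 17/16.
General solution: y = C₁cos(4x) + C₂sin(4x) + 17/16.


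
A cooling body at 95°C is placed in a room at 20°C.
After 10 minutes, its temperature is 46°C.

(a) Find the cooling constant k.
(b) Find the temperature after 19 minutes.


Newton's law: T(t) = T_a + (T₀ - T_a)e^(-kt).
(a) Use T(10) = 46: (46 - 20)/(95 - 20) = e^(-k·10), so k = -ln(0.347)/10 ≈ 0.1059.
(b) Apply k to t = 19: T(19) = 20 + (75)e^(-2.013) ≈ 30.0°C.


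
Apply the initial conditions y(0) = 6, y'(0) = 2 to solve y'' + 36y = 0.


Characteristic roots of r² + 36 = 0 are ±6i, so y = C₁cos(6x) + C₂sin(6x).
Apply y(0) = 6: C₁ = 6. Differentiate and apply y'(0) = 2: 6·C₂ = 2, so C₂ = 1/3.
Particular solution: y = 6cos(6x) + (1/3)sin(6x).


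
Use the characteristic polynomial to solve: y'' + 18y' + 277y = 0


Characteristic equation: r² + 18r + 277 = 0.
Discriminant is negative; roots r = -9 ± 14i (complex conjugate pair).
General solution uses e^(α x)(C₁ cos(β x) + C₂ sin(β x)): y = e^(-9x)(C₁cos(14x) + C₂sin(14x)).


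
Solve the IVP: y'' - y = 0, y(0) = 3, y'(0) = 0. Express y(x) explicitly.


Characteristic roots of r² - 1 = 0 are 1, -1.
General solution y = c₁ e^(x) + c₂ e^(-x).
Apply y(0) = 3: c₁ + c₂ = 3. Apply y'(0) = 0: 1 c₁ - 1 c₂ = 0.
Solve: c₁ = 3/2, c₂ = 3/2.
Particular solution: y = (3/2)e^(x) + (3/2)e^(-x).


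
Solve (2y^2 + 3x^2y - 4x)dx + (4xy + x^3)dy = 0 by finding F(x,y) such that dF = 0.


Check exactness: ∂M/∂y = 4y + 3x^2 and ∂N/∂x = 4y + 3x^2; equal, so the equation is exact.
Integrate M with respect to x (treating y as constant): ∫M dx = 2xy^2 + x^3y - 2x^2 + h(y).
Differentiate w.r.t. y and set equal to N: all terms match, so h'(y) = 0 and h is a constant absorbed into C.
General solution: 2xy^2 + x^3y - 2x^2 = C.


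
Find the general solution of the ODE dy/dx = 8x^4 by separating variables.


Integrate both sides with respect to x: y = ∫ 8x^4 dx = (8/5)x^5 + C.
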